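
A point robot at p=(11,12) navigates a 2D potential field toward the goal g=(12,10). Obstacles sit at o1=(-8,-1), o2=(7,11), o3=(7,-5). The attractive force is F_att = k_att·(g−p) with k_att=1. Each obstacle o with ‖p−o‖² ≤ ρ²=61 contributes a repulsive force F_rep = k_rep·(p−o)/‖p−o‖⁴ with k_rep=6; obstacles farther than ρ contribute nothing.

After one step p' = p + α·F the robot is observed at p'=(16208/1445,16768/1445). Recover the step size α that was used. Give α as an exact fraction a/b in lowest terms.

α = 1/5

F_att = 1·(g−p) = 1·(1,-2) = (1.0000,-2.0000)
o1: d²=530 > ρ²=61 → inactive
o2: d²=17 ≤ ρ²=61; F_rep = 6·(4,1)/17² = (0.0830,0.0208)
o3: d²=305 > ρ²=61 → inactive
F = F_att + ΣF_rep = (1.0830,-1.9792)
Δp = p'−p = (0.2166,-0.3958); α = Δx/Fx = (313/1445) / (313/289) = 1/5
check: Δy/Fy = (-572/1445) / (-572/289) = 1/5 ✓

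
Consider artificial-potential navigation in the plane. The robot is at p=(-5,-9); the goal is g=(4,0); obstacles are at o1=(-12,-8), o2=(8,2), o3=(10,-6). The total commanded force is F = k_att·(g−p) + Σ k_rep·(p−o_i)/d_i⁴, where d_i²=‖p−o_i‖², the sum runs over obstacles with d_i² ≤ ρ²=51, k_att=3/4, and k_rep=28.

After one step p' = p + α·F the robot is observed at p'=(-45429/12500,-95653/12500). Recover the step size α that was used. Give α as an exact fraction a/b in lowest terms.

F_att = 3/4·(g−p) = 3/4·(9,9) = (6.7500,6.7500)
o1: d²=50 ≤ ρ²=51; F_rep = 28·(7,-1)/50² = (0.0784,-0.0112)
o2: d²=290 > ρ²=51 → inactive
o3: d²=234 > ρ²=51 → inactive
F = F_att + ΣF_rep = (6.8284,6.7388)
Δp = p'−p = (1.3657,1.3478); α = Δx/Fx = (17071/12500) / (17071/2500) = 1/5
check: Δy/Fy = (16847/12500) / (16847/2500) = 1/5 ✓

α = 1/5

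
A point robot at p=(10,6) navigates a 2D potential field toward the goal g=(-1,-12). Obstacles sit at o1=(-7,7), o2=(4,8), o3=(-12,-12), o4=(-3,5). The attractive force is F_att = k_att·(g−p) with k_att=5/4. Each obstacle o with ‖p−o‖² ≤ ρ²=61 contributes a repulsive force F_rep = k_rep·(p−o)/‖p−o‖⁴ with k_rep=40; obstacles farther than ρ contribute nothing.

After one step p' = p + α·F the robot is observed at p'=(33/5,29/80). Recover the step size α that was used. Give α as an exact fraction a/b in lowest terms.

α = 1/4

F_att = 5/4·(g−p) = 5/4·(-11,-18) = (-13.7500,-22.5000)
o1: d²=290 > ρ²=61 → inactive
o2: d²=40 ≤ ρ²=61; F_rep = 40·(6,-2)/40² = (0.1500,-0.0500)
o3: d²=808 > ρ²=61 → inactive
o4: d²=170 > ρ²=61 → inactive
F = F_att + ΣF_rep = (-13.6000,-22.5500)
Δp = p'−p = (-3.4000,-5.6375); α = Δx/Fx = (-17/5) / (-68/5) = 1/4
check: Δy/Fy = (-451/80) / (-451/20) = 1/4 ✓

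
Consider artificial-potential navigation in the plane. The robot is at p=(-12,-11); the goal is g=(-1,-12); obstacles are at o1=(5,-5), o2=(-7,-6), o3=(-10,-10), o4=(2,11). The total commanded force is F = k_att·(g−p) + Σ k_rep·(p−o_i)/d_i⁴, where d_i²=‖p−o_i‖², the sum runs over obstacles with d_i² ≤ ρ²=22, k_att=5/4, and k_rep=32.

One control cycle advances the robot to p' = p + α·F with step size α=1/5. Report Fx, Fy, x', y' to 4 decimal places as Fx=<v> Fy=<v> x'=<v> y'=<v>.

F_att = 5/4·(g−p) = 5/4·(11,-1) = (13.7500,-1.2500)
o1: d²=325 > ρ²=22 → inactive
o2: d²=50 > ρ²=22 → inactive
o3: d²=5 ≤ ρ²=22; F_rep = 32·(-2,-1)/5² = (-2.5600,-1.2800)
o4: d²=680 > ρ²=22 → inactive
F = F_att + ΣF_rep = (11.1900,-2.5300)
p' = p + 1/5·F = (-9.7620,-11.5060)

Fx=11.1900 Fy=-2.5300 x'=-9.7620 y'=-11.5060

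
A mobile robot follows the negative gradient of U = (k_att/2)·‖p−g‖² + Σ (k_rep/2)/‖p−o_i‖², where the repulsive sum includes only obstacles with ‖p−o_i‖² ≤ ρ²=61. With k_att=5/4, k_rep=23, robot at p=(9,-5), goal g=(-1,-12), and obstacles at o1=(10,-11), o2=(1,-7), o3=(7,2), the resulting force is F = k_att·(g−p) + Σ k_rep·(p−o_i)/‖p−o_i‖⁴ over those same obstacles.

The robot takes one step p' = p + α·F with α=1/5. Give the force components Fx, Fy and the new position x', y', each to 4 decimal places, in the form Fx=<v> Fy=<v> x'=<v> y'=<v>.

Fx=-12.5004 Fy=-8.7065 x'=6.4999 y'=-6.7413

F_att = 5/4·(g−p) = 5/4·(-10,-7) = (-12.5000,-8.7500)
o1: d²=37 ≤ ρ²=61; F_rep = 23·(-1,6)/37² = (-0.0168,0.1008)
o2: d²=68 > ρ²=61 → inactive
o3: d²=53 ≤ ρ²=61; F_rep = 23·(2,-7)/53² = (0.0164,-0.0573)
F = F_att + ΣF_rep = (-12.5004,-8.7065)
p' = p + 1/5·F = (6.4999,-6.7413)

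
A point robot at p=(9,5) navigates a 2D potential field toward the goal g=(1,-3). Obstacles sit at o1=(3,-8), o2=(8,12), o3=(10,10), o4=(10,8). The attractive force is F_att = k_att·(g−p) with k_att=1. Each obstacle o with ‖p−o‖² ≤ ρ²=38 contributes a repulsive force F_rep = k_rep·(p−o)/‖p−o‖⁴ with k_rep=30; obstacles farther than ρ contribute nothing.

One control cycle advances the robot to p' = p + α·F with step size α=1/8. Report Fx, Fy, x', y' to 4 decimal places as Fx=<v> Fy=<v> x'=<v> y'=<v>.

F_att = 1·(g−p) = 1·(-8,-8) = (-8.0000,-8.0000)
o1: d²=205 > ρ²=38 → inactive
o2: d²=50 > ρ²=38 → inactive
o3: d²=26 ≤ ρ²=38; F_rep = 30·(-1,-5)/26² = (-0.0444,-0.2219)
o4: d²=10 ≤ ρ²=38; F_rep = 30·(-1,-3)/10² = (-0.3000,-0.9000)
F = F_att + ΣF_rep = (-8.3444,-9.1219)
p' = p + 1/8·F = (7.9570,3.8598)

Fx=-8.3444 Fy=-9.1219 x'=7.9570 y'=3.8598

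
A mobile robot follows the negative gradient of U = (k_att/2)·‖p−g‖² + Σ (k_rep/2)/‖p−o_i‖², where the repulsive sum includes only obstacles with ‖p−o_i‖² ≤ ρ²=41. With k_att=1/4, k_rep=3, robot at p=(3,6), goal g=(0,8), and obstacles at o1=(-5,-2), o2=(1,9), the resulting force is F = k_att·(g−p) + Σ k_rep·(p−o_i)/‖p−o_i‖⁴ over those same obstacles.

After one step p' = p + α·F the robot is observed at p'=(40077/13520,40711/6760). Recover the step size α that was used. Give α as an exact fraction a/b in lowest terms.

F_att = 1/4·(g−p) = 1/4·(-3,2) = (-0.7500,0.5000)
o1: d²=128 > ρ²=41 → inactive
o2: d²=13 ≤ ρ²=41; F_rep = 3·(2,-3)/13² = (0.0355,-0.0533)
F = F_att + ΣF_rep = (-0.7145,0.4467)
Δp = p'−p = (-0.0357,0.0223); α = Δx/Fx = (-483/13520) / (-483/676) = 1/20
check: Δy/Fy = (151/6760) / (151/338) = 1/20 ✓

α = 1/20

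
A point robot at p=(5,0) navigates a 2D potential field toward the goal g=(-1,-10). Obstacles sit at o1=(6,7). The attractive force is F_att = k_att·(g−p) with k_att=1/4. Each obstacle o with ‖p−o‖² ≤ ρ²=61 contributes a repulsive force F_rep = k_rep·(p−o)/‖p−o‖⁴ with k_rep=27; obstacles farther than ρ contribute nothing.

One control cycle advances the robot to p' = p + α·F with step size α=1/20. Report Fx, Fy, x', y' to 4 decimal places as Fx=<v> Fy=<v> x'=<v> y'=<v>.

F_att = 1/4·(g−p) = 1/4·(-6,-10) = (-1.5000,-2.5000)
o1: d²=50 ≤ ρ²=61; F_rep = 27·(-1,-7)/50² = (-0.0108,-0.0756)
F = F_att + ΣF_rep = (-1.5108,-2.5756)
p' = p + 1/20·F = (4.9245,-0.1288)

Fx=-1.5108 Fy=-2.5756 x'=4.9245 y'=-0.1288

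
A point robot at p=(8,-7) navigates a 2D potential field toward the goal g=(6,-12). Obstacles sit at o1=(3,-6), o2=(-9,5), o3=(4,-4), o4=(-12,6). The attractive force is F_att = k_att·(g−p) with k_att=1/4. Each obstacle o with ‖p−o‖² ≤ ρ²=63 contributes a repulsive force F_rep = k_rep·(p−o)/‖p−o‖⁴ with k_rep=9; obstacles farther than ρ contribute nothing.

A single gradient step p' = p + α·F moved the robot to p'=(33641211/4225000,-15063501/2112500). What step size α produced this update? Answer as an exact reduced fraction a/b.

α = 1/10

F_att = 1/4·(g−p) = 1/4·(-2,-5) = (-0.5000,-1.2500)
o1: d²=26 ≤ ρ²=63; F_rep = 9·(5,-1)/26² = (0.0666,-0.0133)
o2: d²=433 > ρ²=63 → inactive
o3: d²=25 ≤ ρ²=63; F_rep = 9·(4,-3)/25² = (0.0576,-0.0432)
o4: d²=569 > ρ²=63 → inactive
F = F_att + ΣF_rep = (-0.3758,-1.3065)
Δp = p'−p = (-0.0376,-0.1307); α = Δx/Fx = (-158789/4225000) / (-158789/422500) = 1/10
check: Δy/Fy = (-276001/2112500) / (-276001/211250) = 1/10 ✓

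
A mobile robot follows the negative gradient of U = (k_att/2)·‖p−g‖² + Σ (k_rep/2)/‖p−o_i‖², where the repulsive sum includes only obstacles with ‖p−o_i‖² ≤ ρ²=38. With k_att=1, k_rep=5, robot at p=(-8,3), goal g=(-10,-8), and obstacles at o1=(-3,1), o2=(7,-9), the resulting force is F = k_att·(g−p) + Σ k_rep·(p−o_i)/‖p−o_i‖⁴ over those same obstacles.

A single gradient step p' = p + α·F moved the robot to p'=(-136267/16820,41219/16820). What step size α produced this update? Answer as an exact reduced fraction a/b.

α = 1/20

F_att = 1·(g−p) = 1·(-2,-11) = (-2.0000,-11.0000)
o1: d²=29 ≤ ρ²=38; F_rep = 5·(-5,2)/29² = (-0.0297,0.0119)
o2: d²=369 > ρ²=38 → inactive
F = F_att + ΣF_rep = (-2.0297,-10.9881)
Δp = p'−p = (-0.1015,-0.5494); α = Δx/Fx = (-1707/16820) / (-1707/841) = 1/20
check: Δy/Fy = (-9241/16820) / (-9241/841) = 1/20 ✓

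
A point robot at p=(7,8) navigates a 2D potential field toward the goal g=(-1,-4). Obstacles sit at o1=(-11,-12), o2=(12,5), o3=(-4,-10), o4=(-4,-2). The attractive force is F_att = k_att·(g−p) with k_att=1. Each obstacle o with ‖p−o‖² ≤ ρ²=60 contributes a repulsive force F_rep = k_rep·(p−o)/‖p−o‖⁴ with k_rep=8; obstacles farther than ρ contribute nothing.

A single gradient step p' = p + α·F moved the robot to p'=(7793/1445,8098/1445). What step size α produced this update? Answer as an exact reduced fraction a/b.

F_att = 1·(g−p) = 1·(-8,-12) = (-8.0000,-12.0000)
o1: d²=724 > ρ²=60 → inactive
o2: d²=34 ≤ ρ²=60; F_rep = 8·(-5,3)/34² = (-0.0346,0.0208)
o3: d²=445 > ρ²=60 → inactive
o4: d²=221 > ρ²=60 → inactive
F = F_att + ΣF_rep = (-8.0346,-11.9792)
Δp = p'−p = (-1.6069,-2.3958); α = Δx/Fx = (-2322/1445) / (-2322/289) = 1/5
check: Δy/Fy = (-3462/1445) / (-3462/289) = 1/5 ✓

α = 1/5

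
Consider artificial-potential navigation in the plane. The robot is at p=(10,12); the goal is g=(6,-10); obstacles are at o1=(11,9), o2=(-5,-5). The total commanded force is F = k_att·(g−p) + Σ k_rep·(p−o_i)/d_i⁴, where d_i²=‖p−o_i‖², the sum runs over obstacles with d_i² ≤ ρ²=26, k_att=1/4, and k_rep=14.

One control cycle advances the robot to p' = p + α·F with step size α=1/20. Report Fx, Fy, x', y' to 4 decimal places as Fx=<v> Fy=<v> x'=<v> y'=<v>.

F_att = 1/4·(g−p) = 1/4·(-4,-22) = (-1.0000,-5.5000)
o1: d²=10 ≤ ρ²=26; F_rep = 14·(-1,3)/10² = (-0.1400,0.4200)
o2: d²=514 > ρ²=26 → inactive
F = F_att + ΣF_rep = (-1.1400,-5.0800)
p' = p + 1/20·F = (9.9430,11.7460)

Fx=-1.1400 Fy=-5.0800 x'=9.9430 y'=11.7460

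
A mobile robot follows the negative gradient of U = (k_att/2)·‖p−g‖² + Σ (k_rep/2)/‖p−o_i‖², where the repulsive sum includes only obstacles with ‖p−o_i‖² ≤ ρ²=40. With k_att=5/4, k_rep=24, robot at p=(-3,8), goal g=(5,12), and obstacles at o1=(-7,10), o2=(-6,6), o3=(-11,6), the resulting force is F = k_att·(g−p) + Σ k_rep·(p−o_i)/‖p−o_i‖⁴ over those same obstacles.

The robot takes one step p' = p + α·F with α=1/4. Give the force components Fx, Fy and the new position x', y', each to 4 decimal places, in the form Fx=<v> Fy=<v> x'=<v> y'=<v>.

F_att = 5/4·(g−p) = 5/4·(8,4) = (10.0000,5.0000)
o1: d²=20 ≤ ρ²=40; F_rep = 24·(4,-2)/20² = (0.2400,-0.1200)
o2: d²=13 ≤ ρ²=40; F_rep = 24·(3,2)/13² = (0.4260,0.2840)
o3: d²=68 > ρ²=40 → inactive
F = F_att + ΣF_rep = (10.6660,5.1640)
p' = p + 1/4·F = (-0.3335,9.2910)

Fx=10.6660 Fy=5.1640 x'=-0.3335 y'=9.2910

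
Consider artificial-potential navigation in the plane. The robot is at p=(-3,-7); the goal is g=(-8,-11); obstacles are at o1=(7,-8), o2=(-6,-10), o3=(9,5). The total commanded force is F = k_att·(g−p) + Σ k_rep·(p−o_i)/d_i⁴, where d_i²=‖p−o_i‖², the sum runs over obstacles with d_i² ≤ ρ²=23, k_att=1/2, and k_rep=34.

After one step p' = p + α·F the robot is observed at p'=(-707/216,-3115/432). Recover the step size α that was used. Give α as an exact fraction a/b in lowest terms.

F_att = 1/2·(g−p) = 1/2·(-5,-4) = (-2.5000,-2.0000)
o1: d²=101 > ρ²=23 → inactive
o2: d²=18 ≤ ρ²=23; F_rep = 34·(3,3)/18² = (0.3148,0.3148)
o3: d²=288 > ρ²=23 → inactive
F = F_att + ΣF_rep = (-2.1852,-1.6852)
Δp = p'−p = (-0.2731,-0.2106); α = Δx/Fx = (-59/216) / (-59/27) = 1/8
check: Δy/Fy = (-91/432) / (-91/54) = 1/8 ✓

α = 1/8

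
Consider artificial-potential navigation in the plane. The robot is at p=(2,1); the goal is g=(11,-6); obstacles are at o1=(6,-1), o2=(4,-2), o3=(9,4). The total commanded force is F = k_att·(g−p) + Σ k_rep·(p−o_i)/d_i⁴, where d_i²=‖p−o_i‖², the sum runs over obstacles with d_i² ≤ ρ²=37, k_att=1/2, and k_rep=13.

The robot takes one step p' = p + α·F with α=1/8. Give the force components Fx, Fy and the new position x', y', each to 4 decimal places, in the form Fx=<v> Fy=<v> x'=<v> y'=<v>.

Fx=4.2162 Fy=-3.2042 x'=2.5270 y'=0.5995

F_att = 1/2·(g−p) = 1/2·(9,-7) = (4.5000,-3.5000)
o1: d²=20 ≤ ρ²=37; F_rep = 13·(-4,2)/20² = (-0.1300,0.0650)
o2: d²=13 ≤ ρ²=37; F_rep = 13·(-2,3)/13² = (-0.1538,0.2308)
o3: d²=58 > ρ²=37 → inactive
F = F_att + ΣF_rep = (4.2162,-3.2042)
p' = p + 1/8·F = (2.5270,0.5995)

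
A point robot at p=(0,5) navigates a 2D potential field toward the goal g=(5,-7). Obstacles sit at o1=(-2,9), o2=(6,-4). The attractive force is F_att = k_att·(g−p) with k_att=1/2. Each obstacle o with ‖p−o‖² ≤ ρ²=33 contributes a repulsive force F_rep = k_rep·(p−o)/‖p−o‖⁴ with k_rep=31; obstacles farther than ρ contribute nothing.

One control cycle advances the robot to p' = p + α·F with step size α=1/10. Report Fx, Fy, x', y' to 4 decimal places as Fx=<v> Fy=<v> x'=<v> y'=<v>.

Fx=2.6550 Fy=-6.3100 x'=0.2655 y'=4.3690

F_att = 1/2·(g−p) = 1/2·(5,-12) = (2.5000,-6.0000)
o1: d²=20 ≤ ρ²=33; F_rep = 31·(2,-4)/20² = (0.1550,-0.3100)
o2: d²=117 > ρ²=33 → inactive
F = F_att + ΣF_rep = (2.6550,-6.3100)
p' = p + 1/10·F = (0.2655,4.3690)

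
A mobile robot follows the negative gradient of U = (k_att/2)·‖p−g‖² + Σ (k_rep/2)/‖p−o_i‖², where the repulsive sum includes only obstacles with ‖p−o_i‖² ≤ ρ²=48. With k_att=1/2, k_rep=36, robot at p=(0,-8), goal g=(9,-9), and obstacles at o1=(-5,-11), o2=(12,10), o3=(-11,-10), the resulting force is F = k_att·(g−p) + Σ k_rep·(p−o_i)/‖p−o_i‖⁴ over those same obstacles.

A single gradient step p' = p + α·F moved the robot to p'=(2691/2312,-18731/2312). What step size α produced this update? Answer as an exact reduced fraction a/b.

α = 1/4

F_att = 1/2·(g−p) = 1/2·(9,-1) = (4.5000,-0.5000)
o1: d²=34 ≤ ρ²=48; F_rep = 36·(5,3)/34² = (0.1557,0.0934)
o2: d²=468 > ρ²=48 → inactive
o3: d²=125 > ρ²=48 → inactive
F = F_att + ΣF_rep = (4.6557,-0.4066)
Δp = p'−p = (1.1639,-0.1016); α = Δx/Fx = (2691/2312) / (2691/578) = 1/4
check: Δy/Fy = (-235/2312) / (-235/578) = 1/4 ✓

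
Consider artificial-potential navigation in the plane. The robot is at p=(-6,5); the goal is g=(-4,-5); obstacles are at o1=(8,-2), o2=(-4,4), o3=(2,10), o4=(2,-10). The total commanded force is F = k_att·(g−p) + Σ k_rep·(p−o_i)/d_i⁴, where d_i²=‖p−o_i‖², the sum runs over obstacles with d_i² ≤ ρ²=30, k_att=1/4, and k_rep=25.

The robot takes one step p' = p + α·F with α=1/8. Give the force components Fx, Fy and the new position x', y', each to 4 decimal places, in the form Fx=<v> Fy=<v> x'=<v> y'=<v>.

Fx=-1.5000 Fy=-1.5000 x'=-6.1875 y'=4.8125

F_att = 1/4·(g−p) = 1/4·(2,-10) = (0.5000,-2.5000)
o1: d²=245 > ρ²=30 → inactive
o2: d²=5 ≤ ρ²=30; F_rep = 25·(-2,1)/5² = (-2.0000,1.0000)
o3: d²=89 > ρ²=30 → inactive
o4: d²=289 > ρ²=30 → inactive
F = F_att + ΣF_rep = (-1.5000,-1.5000)
p' = p + 1/8·F = (-6.1875,4.8125)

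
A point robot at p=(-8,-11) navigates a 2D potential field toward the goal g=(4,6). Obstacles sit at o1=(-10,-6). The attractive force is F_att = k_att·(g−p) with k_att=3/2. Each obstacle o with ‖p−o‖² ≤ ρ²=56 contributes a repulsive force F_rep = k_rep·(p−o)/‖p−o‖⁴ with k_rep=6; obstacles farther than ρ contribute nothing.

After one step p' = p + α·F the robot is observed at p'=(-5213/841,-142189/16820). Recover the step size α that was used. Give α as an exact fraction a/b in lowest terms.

F_att = 3/2·(g−p) = 3/2·(12,17) = (18.0000,25.5000)
o1: d²=29 ≤ ρ²=56; F_rep = 6·(2,-5)/29² = (0.0143,-0.0357)
F = F_att + ΣF_rep = (18.0143,25.4643)
Δp = p'−p = (1.8014,2.5464); α = Δx/Fx = (1515/841) / (15150/841) = 1/10
check: Δy/Fy = (42831/16820) / (42831/1682) = 1/10 ✓

α = 1/10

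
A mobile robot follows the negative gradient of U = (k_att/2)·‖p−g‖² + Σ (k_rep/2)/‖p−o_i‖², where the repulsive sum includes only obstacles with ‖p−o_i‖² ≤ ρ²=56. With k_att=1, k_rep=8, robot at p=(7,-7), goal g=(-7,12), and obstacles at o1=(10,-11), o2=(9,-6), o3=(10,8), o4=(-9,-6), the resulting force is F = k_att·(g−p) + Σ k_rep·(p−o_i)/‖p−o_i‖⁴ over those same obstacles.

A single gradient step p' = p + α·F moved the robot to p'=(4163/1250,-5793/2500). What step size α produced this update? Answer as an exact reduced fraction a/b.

F_att = 1·(g−p) = 1·(-14,19) = (-14.0000,19.0000)
o1: d²=25 ≤ ρ²=56; F_rep = 8·(-3,4)/25² = (-0.0384,0.0512)
o2: d²=5 ≤ ρ²=56; F_rep = 8·(-2,-1)/5² = (-0.6400,-0.3200)
o3: d²=234 > ρ²=56 → inactive
o4: d²=257 > ρ²=56 → inactive
F = F_att + ΣF_rep = (-14.6784,18.7312)
Δp = p'−p = (-3.6696,4.6828); α = Δx/Fx = (-4587/1250) / (-9174/625) = 1/4
check: Δy/Fy = (11707/2500) / (11707/625) = 1/4 ✓

α = 1/4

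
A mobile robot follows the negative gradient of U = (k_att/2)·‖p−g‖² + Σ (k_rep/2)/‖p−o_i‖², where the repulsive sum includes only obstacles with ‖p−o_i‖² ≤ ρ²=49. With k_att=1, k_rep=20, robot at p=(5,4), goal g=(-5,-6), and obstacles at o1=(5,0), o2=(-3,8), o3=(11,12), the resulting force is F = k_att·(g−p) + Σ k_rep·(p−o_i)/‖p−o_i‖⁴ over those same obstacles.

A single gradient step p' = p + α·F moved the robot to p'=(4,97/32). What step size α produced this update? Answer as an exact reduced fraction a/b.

α = 1/10

F_att = 1·(g−p) = 1·(-10,-10) = (-10.0000,-10.0000)
o1: d²=16 ≤ ρ²=49; F_rep = 20·(0,4)/16² = (0.0000,0.3125)
o2: d²=80 > ρ²=49 → inactive
o3: d²=100 > ρ²=49 → inactive
F = F_att + ΣF_rep = (-10.0000,-9.6875)
Δp = p'−p = (-1.0000,-0.9688); α = Δx/Fx = (-1) / (-10) = 1/10
check: Δy/Fy = (-31/32) / (-155/16) = 1/10 ✓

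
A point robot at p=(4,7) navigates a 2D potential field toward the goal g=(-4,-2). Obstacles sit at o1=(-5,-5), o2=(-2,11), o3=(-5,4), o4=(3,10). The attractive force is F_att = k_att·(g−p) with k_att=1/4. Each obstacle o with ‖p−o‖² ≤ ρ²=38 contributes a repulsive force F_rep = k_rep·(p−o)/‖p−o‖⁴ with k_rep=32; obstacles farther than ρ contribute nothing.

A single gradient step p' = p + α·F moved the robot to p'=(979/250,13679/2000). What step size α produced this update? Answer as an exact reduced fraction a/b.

F_att = 1/4·(g−p) = 1/4·(-8,-9) = (-2.0000,-2.2500)
o1: d²=225 > ρ²=38 → inactive
o2: d²=52 > ρ²=38 → inactive
o3: d²=90 > ρ²=38 → inactive
o4: d²=10 ≤ ρ²=38; F_rep = 32·(1,-3)/10² = (0.3200,-0.9600)
F = F_att + ΣF_rep = (-1.6800,-3.2100)
Δp = p'−p = (-0.0840,-0.1605); α = Δx/Fx = (-21/250) / (-42/25) = 1/20
check: Δy/Fy = (-321/2000) / (-321/100) = 1/20 ✓

α = 1/20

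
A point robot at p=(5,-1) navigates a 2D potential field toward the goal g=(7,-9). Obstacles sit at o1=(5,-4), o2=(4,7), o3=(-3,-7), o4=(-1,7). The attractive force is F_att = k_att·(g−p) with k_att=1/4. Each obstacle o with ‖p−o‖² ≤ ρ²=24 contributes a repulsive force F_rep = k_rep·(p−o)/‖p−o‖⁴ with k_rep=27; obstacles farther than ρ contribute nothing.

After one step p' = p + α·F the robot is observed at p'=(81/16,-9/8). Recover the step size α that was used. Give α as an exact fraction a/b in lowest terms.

α = 1/8

F_att = 1/4·(g−p) = 1/4·(2,-8) = (0.5000,-2.0000)
o1: d²=9 ≤ ρ²=24; F_rep = 27·(0,3)/9² = (0.0000,1.0000)
o2: d²=65 > ρ²=24 → inactive
o3: d²=100 > ρ²=24 → inactive
o4: d²=100 > ρ²=24 → inactive
F = F_att + ΣF_rep = (0.5000,-1.0000)
Δp = p'−p = (0.0625,-0.1250); α = Δx/Fx = (1/16) / (1/2) = 1/8
check: Δy/Fy = (-1/8) / (-1) = 1/8 ✓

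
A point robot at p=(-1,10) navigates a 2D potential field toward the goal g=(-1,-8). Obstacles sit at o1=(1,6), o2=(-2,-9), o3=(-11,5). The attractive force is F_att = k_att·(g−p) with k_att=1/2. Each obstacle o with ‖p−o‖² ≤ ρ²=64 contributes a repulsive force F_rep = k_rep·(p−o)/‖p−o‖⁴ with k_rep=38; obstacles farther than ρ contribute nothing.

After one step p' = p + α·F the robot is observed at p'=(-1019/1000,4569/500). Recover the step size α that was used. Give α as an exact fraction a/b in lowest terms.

α = 1/10

F_att = 1/2·(g−p) = 1/2·(0,-18) = (0.0000,-9.0000)
o1: d²=20 ≤ ρ²=64; F_rep = 38·(-2,4)/20² = (-0.1900,0.3800)
o2: d²=362 > ρ²=64 → inactive
o3: d²=125 > ρ²=64 → inactive
F = F_att + ΣF_rep = (-0.1900,-8.6200)
Δp = p'−p = (-0.0190,-0.8620); α = Δx/Fx = (-19/1000) / (-19/100) = 1/10
check: Δy/Fy = (-431/500) / (-431/50) = 1/10 ✓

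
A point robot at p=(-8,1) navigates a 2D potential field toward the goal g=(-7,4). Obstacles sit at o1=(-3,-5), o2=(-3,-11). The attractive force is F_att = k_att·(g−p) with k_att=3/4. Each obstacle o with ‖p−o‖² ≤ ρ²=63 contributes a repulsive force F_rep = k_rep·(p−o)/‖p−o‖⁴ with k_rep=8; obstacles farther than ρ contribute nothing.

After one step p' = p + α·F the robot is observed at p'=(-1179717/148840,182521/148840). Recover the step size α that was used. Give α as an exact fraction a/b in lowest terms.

α = 1/10

F_att = 3/4·(g−p) = 3/4·(1,3) = (0.7500,2.2500)
o1: d²=61 ≤ ρ²=63; F_rep = 8·(-5,6)/61² = (-0.0107,0.0129)
o2: d²=169 > ρ²=63 → inactive
F = F_att + ΣF_rep = (0.7393,2.2629)
Δp = p'−p = (0.0739,0.2263); α = Δx/Fx = (11003/148840) / (11003/14884) = 1/10
check: Δy/Fy = (33681/148840) / (33681/14884) = 1/10 ✓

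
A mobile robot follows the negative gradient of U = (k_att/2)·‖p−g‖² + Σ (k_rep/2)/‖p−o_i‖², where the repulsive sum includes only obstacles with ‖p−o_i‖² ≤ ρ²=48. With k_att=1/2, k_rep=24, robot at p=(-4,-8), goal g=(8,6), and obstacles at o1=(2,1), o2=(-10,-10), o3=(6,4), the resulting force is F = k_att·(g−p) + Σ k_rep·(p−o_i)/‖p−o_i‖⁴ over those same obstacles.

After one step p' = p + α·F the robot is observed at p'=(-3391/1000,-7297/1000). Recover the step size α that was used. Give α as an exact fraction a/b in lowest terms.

F_att = 1/2·(g−p) = 1/2·(12,14) = (6.0000,7.0000)
o1: d²=117 > ρ²=48 → inactive
o2: d²=40 ≤ ρ²=48; F_rep = 24·(6,2)/40² = (0.0900,0.0300)
o3: d²=244 > ρ²=48 → inactive
F = F_att + ΣF_rep = (6.0900,7.0300)
Δp = p'−p = (0.6090,0.7030); α = Δx/Fx = (609/1000) / (609/100) = 1/10
check: Δy/Fy = (703/1000) / (703/100) = 1/10 ✓

α = 1/10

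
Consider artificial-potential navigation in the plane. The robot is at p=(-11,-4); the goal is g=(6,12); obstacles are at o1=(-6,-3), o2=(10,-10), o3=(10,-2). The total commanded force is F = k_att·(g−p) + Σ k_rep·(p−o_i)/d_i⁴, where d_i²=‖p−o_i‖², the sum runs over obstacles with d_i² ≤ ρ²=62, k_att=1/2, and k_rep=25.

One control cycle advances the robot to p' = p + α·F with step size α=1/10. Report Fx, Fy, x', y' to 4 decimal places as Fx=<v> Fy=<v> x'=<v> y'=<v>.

Fx=8.3151 Fy=7.9630 x'=-10.1685 y'=-3.2037

F_att = 1/2·(g−p) = 1/2·(17,16) = (8.5000,8.0000)
o1: d²=26 ≤ ρ²=62; F_rep = 25·(-5,-1)/26² = (-0.1849,-0.0370)
o2: d²=477 > ρ²=62 → inactive
o3: d²=445 > ρ²=62 → inactive
F = F_att + ΣF_rep = (8.3151,7.9630)
p' = p + 1/10·F = (-10.1685,-3.2037)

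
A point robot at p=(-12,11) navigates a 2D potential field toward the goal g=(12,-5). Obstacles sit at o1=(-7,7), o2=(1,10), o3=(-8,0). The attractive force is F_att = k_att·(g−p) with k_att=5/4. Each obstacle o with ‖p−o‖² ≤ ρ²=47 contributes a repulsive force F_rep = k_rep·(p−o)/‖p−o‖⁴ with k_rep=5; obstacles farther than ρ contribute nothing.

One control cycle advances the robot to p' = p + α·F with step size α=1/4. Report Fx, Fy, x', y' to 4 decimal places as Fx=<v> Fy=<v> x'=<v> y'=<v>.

F_att = 5/4·(g−p) = 5/4·(24,-16) = (30.0000,-20.0000)
o1: d²=41 ≤ ρ²=47; F_rep = 5·(-5,4)/41² = (-0.0149,0.0119)
o2: d²=170 > ρ²=47 → inactive
o3: d²=137 > ρ²=47 → inactive
F = F_att + ΣF_rep = (29.9851,-19.9881)
p' = p + 1/4·F = (-4.5037,6.0030)

Fx=29.9851 Fy=-19.9881 x'=-4.5037 y'=6.0030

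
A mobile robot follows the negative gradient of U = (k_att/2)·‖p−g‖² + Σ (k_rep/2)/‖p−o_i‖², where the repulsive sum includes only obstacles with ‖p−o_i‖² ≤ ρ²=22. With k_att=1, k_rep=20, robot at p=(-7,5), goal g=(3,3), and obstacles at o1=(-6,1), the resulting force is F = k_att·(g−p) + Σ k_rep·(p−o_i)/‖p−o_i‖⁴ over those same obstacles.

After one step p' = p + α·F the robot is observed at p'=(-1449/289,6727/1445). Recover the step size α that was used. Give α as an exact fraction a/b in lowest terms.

α = 1/5

F_att = 1·(g−p) = 1·(10,-2) = (10.0000,-2.0000)
o1: d²=17 ≤ ρ²=22; F_rep = 20·(-1,4)/17² = (-0.0692,0.2768)
F = F_att + ΣF_rep = (9.9308,-1.7232)
Δp = p'−p = (1.9862,-0.3446); α = Δx/Fx = (574/289) / (2870/289) = 1/5
check: Δy/Fy = (-498/1445) / (-498/289) = 1/5 ✓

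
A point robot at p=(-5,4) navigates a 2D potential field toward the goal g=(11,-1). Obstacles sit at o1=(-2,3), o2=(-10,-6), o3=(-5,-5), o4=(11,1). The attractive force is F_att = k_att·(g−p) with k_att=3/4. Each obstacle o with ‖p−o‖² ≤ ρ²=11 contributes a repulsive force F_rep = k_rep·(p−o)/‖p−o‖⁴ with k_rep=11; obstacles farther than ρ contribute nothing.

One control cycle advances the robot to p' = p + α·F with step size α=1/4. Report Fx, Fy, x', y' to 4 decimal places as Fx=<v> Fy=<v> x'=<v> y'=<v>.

Fx=11.6700 Fy=-3.6400 x'=-2.0825 y'=3.0900

F_att = 3/4·(g−p) = 3/4·(16,-5) = (12.0000,-3.7500)
o1: d²=10 ≤ ρ²=11; F_rep = 11·(-3,1)/10² = (-0.3300,0.1100)
o2: d²=125 > ρ²=11 → inactive
o3: d²=81 > ρ²=11 → inactive
o4: d²=265 > ρ²=11 → inactive
F = F_att + ΣF_rep = (11.6700,-3.6400)
p' = p + 1/4·F = (-2.0825,3.0900)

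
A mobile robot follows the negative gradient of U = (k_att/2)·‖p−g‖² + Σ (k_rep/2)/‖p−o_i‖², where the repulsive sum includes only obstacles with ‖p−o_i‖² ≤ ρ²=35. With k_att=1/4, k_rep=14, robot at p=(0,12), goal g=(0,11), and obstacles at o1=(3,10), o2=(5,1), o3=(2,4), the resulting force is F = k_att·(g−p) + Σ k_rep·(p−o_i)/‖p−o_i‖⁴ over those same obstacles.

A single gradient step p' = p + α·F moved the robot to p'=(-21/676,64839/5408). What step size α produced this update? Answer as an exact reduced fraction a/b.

α = 1/8

F_att = 1/4·(g−p) = 1/4·(0,-1) = (0.0000,-0.2500)
o1: d²=13 ≤ ρ²=35; F_rep = 14·(-3,2)/13² = (-0.2485,0.1657)
o2: d²=146 > ρ²=35 → inactive
o3: d²=68 > ρ²=35 → inactive
F = F_att + ΣF_rep = (-0.2485,-0.0843)
Δp = p'−p = (-0.0311,-0.0105); α = Δx/Fx = (-21/676) / (-42/169) = 1/8
check: Δy/Fy = (-57/5408) / (-57/676) = 1/8 ✓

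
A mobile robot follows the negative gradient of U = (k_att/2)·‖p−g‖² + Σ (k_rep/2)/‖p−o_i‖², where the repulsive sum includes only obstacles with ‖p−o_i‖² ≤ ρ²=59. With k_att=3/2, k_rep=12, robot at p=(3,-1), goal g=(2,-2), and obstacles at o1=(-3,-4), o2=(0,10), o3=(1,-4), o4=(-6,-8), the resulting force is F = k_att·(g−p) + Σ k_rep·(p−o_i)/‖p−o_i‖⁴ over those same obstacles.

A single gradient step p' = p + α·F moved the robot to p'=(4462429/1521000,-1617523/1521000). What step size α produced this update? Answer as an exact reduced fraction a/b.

F_att = 3/2·(g−p) = 3/2·(-1,-1) = (-1.5000,-1.5000)
o1: d²=45 ≤ ρ²=59; F_rep = 12·(6,3)/45² = (0.0356,0.0178)
o2: d²=130 > ρ²=59 → inactive
o3: d²=13 ≤ ρ²=59; F_rep = 12·(2,3)/13² = (0.1420,0.2130)
o4: d²=130 > ρ²=59 → inactive
F = F_att + ΣF_rep = (-1.3224,-1.2692)
Δp = p'−p = (-0.0661,-0.0635); α = Δx/Fx = (-100571/1521000) / (-100571/76050) = 1/20
check: Δy/Fy = (-96523/1521000) / (-96523/76050) = 1/20 ✓

α = 1/20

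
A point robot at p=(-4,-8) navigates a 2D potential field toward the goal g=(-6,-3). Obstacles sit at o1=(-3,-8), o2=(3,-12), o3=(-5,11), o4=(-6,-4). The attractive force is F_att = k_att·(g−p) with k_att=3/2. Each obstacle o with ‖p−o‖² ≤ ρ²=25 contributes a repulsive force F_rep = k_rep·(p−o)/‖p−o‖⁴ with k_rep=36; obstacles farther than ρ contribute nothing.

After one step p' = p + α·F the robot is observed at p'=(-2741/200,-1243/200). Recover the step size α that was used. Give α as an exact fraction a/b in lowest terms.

α = 1/4

F_att = 3/2·(g−p) = 3/2·(-2,5) = (-3.0000,7.5000)
o1: d²=1 ≤ ρ²=25; F_rep = 36·(-1,0)/1² = (-36.0000,0.0000)
o2: d²=65 > ρ²=25 → inactive
o3: d²=362 > ρ²=25 → inactive
o4: d²=20 ≤ ρ²=25; F_rep = 36·(2,-4)/20² = (0.1800,-0.3600)
F = F_att + ΣF_rep = (-38.8200,7.1400)
Δp = p'−p = (-9.7050,1.7850); α = Δx/Fx = (-1941/200) / (-1941/50) = 1/4
check: Δy/Fy = (357/200) / (357/50) = 1/4 ✓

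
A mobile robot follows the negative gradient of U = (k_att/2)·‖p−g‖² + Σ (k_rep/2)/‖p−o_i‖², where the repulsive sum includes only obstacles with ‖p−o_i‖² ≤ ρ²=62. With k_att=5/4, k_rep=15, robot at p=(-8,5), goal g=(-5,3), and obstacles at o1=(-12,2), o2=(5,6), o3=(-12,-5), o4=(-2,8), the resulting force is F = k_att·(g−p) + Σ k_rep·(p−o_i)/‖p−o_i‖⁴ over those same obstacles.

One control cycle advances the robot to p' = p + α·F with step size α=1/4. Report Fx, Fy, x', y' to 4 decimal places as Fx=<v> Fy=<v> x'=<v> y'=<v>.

F_att = 5/4·(g−p) = 5/4·(3,-2) = (3.7500,-2.5000)
o1: d²=25 ≤ ρ²=62; F_rep = 15·(4,3)/25² = (0.0960,0.0720)
o2: d²=170 > ρ²=62 → inactive
o3: d²=116 > ρ²=62 → inactive
o4: d²=45 ≤ ρ²=62; F_rep = 15·(-6,-3)/45² = (-0.0444,-0.0222)
F = F_att + ΣF_rep = (3.8016,-2.4502)
p' = p + 1/4·F = (-7.0496,4.3874)

Fx=3.8016 Fy=-2.4502 x'=-7.0496 y'=4.3874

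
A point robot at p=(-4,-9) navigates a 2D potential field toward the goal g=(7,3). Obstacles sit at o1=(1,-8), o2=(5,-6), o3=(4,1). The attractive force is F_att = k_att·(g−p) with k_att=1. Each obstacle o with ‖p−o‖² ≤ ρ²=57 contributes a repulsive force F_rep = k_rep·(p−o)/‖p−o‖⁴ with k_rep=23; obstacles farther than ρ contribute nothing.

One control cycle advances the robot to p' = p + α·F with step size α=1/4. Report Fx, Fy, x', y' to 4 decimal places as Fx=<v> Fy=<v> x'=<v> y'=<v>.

F_att = 1·(g−p) = 1·(11,12) = (11.0000,12.0000)
o1: d²=26 ≤ ρ²=57; F_rep = 23·(-5,-1)/26² = (-0.1701,-0.0340)
o2: d²=90 > ρ²=57 → inactive
o3: d²=164 > ρ²=57 → inactive
F = F_att + ΣF_rep = (10.8299,11.9660)
p' = p + 1/4·F = (-1.2925,-6.0085)

Fx=10.8299 Fy=11.9660 x'=-1.2925 y'=-6.0085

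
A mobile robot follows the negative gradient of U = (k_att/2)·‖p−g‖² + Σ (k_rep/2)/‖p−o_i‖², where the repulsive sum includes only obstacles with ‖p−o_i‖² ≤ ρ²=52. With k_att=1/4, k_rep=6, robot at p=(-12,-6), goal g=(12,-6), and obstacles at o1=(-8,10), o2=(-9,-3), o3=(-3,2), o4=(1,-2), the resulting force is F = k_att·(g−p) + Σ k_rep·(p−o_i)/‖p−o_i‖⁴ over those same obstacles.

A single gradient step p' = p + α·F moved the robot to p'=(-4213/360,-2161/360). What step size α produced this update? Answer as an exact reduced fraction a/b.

F_att = 1/4·(g−p) = 1/4·(24,0) = (6.0000,0.0000)
o1: d²=272 > ρ²=52 → inactive
o2: d²=18 ≤ ρ²=52; F_rep = 6·(-3,-3)/18² = (-0.0556,-0.0556)
o3: d²=145 > ρ²=52 → inactive
o4: d²=185 > ρ²=52 → inactive
F = F_att + ΣF_rep = (5.9444,-0.0556)
Δp = p'−p = (0.2972,-0.0028); α = Δx/Fx = (107/360) / (107/18) = 1/20
check: Δy/Fy = (-1/360) / (-1/18) = 1/20 ✓

α = 1/20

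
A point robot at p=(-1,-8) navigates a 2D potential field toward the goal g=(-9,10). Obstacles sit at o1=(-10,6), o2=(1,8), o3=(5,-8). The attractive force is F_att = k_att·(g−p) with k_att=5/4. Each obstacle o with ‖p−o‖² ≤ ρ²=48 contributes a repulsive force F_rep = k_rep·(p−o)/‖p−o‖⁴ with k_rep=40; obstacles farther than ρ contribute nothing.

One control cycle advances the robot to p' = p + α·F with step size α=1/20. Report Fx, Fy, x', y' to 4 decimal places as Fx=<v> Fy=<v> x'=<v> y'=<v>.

F_att = 5/4·(g−p) = 5/4·(-8,18) = (-10.0000,22.5000)
o1: d²=277 > ρ²=48 → inactive
o2: d²=260 > ρ²=48 → inactive
o3: d²=36 ≤ ρ²=48; F_rep = 40·(-6,0)/36² = (-0.1852,0.0000)
F = F_att + ΣF_rep = (-10.1852,22.5000)
p' = p + 1/20·F = (-1.5093,-6.8750)

Fx=-10.1852 Fy=22.5000 x'=-1.5093 y'=-6.8750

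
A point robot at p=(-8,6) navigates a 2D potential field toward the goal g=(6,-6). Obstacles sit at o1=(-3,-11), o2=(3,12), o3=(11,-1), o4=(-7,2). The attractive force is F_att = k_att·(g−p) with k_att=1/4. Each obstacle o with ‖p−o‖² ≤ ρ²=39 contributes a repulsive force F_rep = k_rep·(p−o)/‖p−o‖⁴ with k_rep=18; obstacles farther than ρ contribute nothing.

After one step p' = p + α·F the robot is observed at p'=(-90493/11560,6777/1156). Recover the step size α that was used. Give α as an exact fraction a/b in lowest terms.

α = 1/20

F_att = 1/4·(g−p) = 1/4·(14,-12) = (3.5000,-3.0000)
o1: d²=314 > ρ²=39 → inactive
o2: d²=157 > ρ²=39 → inactive
o3: d²=410 > ρ²=39 → inactive
o4: d²=17 ≤ ρ²=39; F_rep = 18·(-1,4)/17² = (-0.0623,0.2491)
F = F_att + ΣF_rep = (3.4377,-2.7509)
Δp = p'−p = (0.1719,-0.1375); α = Δx/Fx = (1987/11560) / (1987/578) = 1/20
check: Δy/Fy = (-159/1156) / (-795/289) = 1/20 ✓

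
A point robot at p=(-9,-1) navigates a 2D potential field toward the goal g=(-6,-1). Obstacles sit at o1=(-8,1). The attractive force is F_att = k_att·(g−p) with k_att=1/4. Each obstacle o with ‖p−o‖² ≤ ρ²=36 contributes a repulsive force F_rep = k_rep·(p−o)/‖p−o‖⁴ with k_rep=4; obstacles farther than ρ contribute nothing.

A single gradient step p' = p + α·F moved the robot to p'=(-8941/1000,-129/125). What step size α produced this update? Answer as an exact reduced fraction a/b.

α = 1/10

F_att = 1/4·(g−p) = 1/4·(3,0) = (0.7500,0.0000)
o1: d²=5 ≤ ρ²=36; F_rep = 4·(-1,-2)/5² = (-0.1600,-0.3200)
F = F_att + ΣF_rep = (0.5900,-0.3200)
Δp = p'−p = (0.0590,-0.0320); α = Δx/Fx = (59/1000) / (59/100) = 1/10
check: Δy/Fy = (-4/125) / (-8/25) = 1/10 ✓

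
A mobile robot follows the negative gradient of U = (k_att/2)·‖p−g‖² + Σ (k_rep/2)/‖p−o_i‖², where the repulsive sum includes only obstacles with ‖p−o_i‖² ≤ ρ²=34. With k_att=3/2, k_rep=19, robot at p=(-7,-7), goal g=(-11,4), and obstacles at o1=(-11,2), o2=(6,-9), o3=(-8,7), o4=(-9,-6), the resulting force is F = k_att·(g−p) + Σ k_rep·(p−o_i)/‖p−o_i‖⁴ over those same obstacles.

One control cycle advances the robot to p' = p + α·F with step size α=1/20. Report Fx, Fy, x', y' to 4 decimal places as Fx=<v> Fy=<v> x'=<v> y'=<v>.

Fx=-4.4800 Fy=15.7400 x'=-7.2240 y'=-6.2130

F_att = 3/2·(g−p) = 3/2·(-4,11) = (-6.0000,16.5000)
o1: d²=97 > ρ²=34 → inactive
o2: d²=173 > ρ²=34 → inactive
o3: d²=197 > ρ²=34 → inactive
o4: d²=5 ≤ ρ²=34; F_rep = 19·(2,-1)/5² = (1.5200,-0.7600)
F = F_att + ΣF_rep = (-4.4800,15.7400)
p' = p + 1/20·F = (-7.2240,-6.2130)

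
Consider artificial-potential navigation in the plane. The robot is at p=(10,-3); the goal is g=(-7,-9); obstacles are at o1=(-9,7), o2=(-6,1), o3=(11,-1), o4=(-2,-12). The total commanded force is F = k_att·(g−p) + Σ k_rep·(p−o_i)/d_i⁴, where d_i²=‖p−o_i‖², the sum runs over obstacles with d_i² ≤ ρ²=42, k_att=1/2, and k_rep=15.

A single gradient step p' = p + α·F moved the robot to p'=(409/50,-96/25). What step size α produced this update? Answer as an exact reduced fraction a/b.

α = 1/5

F_att = 1/2·(g−p) = 1/2·(-17,-6) = (-8.5000,-3.0000)
o1: d²=461 > ρ²=42 → inactive
o2: d²=272 > ρ²=42 → inactive
o3: d²=5 ≤ ρ²=42; F_rep = 15·(-1,-2)/5² = (-0.6000,-1.2000)
o4: d²=225 > ρ²=42 → inactive
F = F_att + ΣF_rep = (-9.1000,-4.2000)
Δp = p'−p = (-1.8200,-0.8400); α = Δx/Fx = (-91/50) / (-91/10) = 1/5
check: Δy/Fy = (-21/25) / (-21/5) = 1/5 ✓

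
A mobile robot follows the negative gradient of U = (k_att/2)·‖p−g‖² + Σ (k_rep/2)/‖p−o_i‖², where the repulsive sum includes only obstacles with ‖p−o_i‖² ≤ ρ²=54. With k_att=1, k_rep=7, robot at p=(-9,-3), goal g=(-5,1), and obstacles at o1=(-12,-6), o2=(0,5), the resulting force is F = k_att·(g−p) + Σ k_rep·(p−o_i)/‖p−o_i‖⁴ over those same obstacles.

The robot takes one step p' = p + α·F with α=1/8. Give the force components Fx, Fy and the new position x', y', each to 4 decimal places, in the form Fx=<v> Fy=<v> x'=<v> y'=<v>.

Fx=4.0648 Fy=4.0648 x'=-8.4919 y'=-2.4919

F_att = 1·(g−p) = 1·(4,4) = (4.0000,4.0000)
o1: d²=18 ≤ ρ²=54; F_rep = 7·(3,3)/18² = (0.0648,0.0648)
o2: d²=145 > ρ²=54 → inactive
F = F_att + ΣF_rep = (4.0648,4.0648)
p' = p + 1/8·F = (-8.4919,-2.4919)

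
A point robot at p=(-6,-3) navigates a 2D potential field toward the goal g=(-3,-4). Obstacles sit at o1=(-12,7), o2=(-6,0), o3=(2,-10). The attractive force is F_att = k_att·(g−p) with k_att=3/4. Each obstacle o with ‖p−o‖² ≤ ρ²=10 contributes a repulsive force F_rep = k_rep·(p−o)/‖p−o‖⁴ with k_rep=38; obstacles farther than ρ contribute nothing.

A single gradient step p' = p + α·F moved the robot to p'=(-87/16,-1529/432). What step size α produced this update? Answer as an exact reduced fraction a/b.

F_att = 3/4·(g−p) = 3/4·(3,-1) = (2.2500,-0.7500)
o1: d²=136 > ρ²=10 → inactive
o2: d²=9 ≤ ρ²=10; F_rep = 38·(0,-3)/9² = (0.0000,-1.4074)
o3: d²=113 > ρ²=10 → inactive
F = F_att + ΣF_rep = (2.2500,-2.1574)
Δp = p'−p = (0.5625,-0.5394); α = Δx/Fx = (9/16) / (9/4) = 1/4
check: Δy/Fy = (-233/432) / (-233/108) = 1/4 ✓

α = 1/4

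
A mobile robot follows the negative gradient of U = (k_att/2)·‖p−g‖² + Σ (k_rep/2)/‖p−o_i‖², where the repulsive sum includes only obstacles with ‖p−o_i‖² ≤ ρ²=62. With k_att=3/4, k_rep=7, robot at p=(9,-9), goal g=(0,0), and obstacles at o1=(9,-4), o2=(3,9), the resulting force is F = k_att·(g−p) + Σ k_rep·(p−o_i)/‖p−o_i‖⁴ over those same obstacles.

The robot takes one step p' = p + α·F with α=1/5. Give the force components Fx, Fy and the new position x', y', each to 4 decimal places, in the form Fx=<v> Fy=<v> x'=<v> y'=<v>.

F_att = 3/4·(g−p) = 3/4·(-9,9) = (-6.7500,6.7500)
o1: d²=25 ≤ ρ²=62; F_rep = 7·(0,-5)/25² = (0.0000,-0.0560)
o2: d²=360 > ρ²=62 → inactive
F = F_att + ΣF_rep = (-6.7500,6.6940)
p' = p + 1/5·F = (7.6500,-7.6612)

Fx=-6.7500 Fy=6.6940 x'=7.6500 y'=-7.6612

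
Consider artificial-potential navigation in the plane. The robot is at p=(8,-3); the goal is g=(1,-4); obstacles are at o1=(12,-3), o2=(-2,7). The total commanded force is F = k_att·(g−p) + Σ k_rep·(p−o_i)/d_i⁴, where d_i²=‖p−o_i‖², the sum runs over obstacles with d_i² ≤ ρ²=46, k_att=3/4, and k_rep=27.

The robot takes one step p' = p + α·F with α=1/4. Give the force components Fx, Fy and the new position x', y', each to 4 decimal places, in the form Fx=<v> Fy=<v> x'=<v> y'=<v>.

F_att = 3/4·(g−p) = 3/4·(-7,-1) = (-5.2500,-0.7500)
o1: d²=16 ≤ ρ²=46; F_rep = 27·(-4,0)/16² = (-0.4219,0.0000)
o2: d²=200 > ρ²=46 → inactive
F = F_att + ΣF_rep = (-5.6719,-0.7500)
p' = p + 1/4·F = (6.5820,-3.1875)

Fx=-5.6719 Fy=-0.7500 x'=6.5820 y'=-3.1875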